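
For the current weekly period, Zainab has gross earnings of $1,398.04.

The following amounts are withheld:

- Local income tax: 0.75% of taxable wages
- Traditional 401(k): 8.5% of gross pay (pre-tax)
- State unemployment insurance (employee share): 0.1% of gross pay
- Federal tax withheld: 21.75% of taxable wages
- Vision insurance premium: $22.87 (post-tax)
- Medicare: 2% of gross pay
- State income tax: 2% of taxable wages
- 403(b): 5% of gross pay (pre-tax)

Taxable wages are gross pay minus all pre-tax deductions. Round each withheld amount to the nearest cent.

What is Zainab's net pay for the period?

403(b): $1,398.04 × 0.05 = $69.90
Traditional 401(k): $1,398.04 × 0.085 = $118.83
Pre-tax total = $69.90 + $118.83 = $188.73
Taxable wages = $1,398.04 − $188.73 = $1,209.31
Federal tax withheld: $1,209.31 × 0.2175 = $263.02
State income tax: $1,209.31 × 0.02 = $24.19
Local income tax: $1,209.31 × 0.0075 = $9.07
State unemployment insurance (employee share): $1,398.04 × 0.001 = $1.40
Medicare: $1,398.04 × 0.02 = $27.96
Vision insurance premium: $22.87
Total deductions = $69.90 + $118.83 + $263.02 + $24.19 + $9.07 + $1.40 + $27.96 + $22.87 = $537.24
Net pay = $1,398.04 − $537.24 = $860.80

$860.80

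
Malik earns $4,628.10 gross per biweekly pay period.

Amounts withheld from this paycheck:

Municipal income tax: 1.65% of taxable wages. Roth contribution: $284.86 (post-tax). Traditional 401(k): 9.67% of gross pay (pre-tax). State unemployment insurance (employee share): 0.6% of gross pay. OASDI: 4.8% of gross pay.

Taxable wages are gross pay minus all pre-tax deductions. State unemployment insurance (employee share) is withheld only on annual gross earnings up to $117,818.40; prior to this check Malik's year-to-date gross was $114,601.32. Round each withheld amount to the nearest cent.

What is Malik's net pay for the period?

$3,585.27

Traditional 401(k): $4,628.10 × 0.0967 = $447.54
Taxable wages = $4,628.10 − $447.54 = $4,180.56
Municipal income tax: $4,180.56 × 0.0165 = $68.98
State unemployment insurance (employee share): only $117,818.40 − $114,601.32 = $3,217.08 of this check is subject → $3,217.08 × 0.006 = $19.30
OASDI: $4,628.10 × 0.048 = $222.15
Roth contribution: $284.86
Total deductions = $447.54 + $68.98 + $19.30 + $222.15 + $284.86 = $1,042.83
Net pay = $4,628.10 − $1,042.83 = $3,585.27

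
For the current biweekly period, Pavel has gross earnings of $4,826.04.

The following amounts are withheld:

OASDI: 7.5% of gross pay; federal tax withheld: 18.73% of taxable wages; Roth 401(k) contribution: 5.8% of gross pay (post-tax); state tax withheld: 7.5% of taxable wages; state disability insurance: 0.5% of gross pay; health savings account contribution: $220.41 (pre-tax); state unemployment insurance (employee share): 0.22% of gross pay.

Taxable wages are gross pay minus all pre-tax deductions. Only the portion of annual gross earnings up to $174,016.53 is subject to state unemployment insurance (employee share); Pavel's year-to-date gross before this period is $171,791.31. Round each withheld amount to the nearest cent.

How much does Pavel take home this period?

$2,726.69

Health savings account contribution: $220.41
Taxable wages = $4,826.04 − $220.41 = $4,605.63
Federal tax withheld: $4,605.63 × 0.1873 = $862.63
State tax withheld: $4,605.63 × 0.075 = $345.42
State disability insurance: $4,826.04 × 0.005 = $24.13
State unemployment insurance (employee share): only $174,016.53 − $171,791.31 = $2,225.22 of this check is subject → $2,225.22 × 0.0022 = $4.90
OASDI: $4,826.04 × 0.075 = $361.95
Roth 401(k) contribution: $4,826.04 × 0.058 = $279.91
Total deductions = $220.41 + $862.63 + $345.42 + $24.13 + $4.90 + $361.95 + $279.91 = $2,099.35
Net pay = $4,826.04 − $2,099.35 = $2,726.69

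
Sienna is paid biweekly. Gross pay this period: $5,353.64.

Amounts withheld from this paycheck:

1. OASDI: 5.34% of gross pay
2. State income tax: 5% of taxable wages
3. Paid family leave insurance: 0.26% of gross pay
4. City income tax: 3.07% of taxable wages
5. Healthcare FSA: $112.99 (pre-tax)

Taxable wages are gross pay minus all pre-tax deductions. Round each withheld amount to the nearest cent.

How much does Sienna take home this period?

Healthcare FSA: $112.99
Taxable wages = $5,353.64 − $112.99 = $5,240.65
State income tax: $5,240.65 × 0.05 = $262.03
City income tax: $5,240.65 × 0.0307 = $160.89
OASDI: $5,353.64 × 0.0534 = $285.88
Paid family leave insurance: $5,353.64 × 0.0026 = $13.92
Total deductions = $112.99 + $262.03 + $160.89 + $285.88 + $13.92 = $835.71
Net pay = $5,353.64 − $835.71 = $4,517.93

$4,517.93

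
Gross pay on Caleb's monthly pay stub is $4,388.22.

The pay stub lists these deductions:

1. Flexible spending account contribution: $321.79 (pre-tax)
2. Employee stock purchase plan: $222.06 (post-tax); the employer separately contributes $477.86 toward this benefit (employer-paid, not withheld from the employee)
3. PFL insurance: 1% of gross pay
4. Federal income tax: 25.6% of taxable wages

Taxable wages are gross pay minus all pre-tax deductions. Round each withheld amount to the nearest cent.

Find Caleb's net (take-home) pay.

$2,759.48

Flexible spending account contribution: $321.79
Taxable wages = $4,388.22 − $321.79 = $4,066.43
Federal income tax: $4,066.43 × 0.256 = $1,041.01
PFL insurance: $4,388.22 × 0.01 = $43.88
Employee stock purchase plan: $222.06
(Employer's $477.86 toward employee stock purchase plan is not withheld from the employee.)
Total deductions = $321.79 + $1,041.01 + $43.88 + $222.06 = $1,628.74
Net pay = $4,388.22 − $1,628.74 = $2,759.48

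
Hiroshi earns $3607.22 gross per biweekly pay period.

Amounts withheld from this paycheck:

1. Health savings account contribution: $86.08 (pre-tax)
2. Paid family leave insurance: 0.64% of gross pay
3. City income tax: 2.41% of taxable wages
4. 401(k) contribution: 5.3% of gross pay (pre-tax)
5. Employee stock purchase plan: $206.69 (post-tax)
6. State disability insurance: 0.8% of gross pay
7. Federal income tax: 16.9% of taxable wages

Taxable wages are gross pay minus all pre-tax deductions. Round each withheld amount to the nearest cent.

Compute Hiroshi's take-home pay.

$2428.31

Health savings account contribution: $86.08
401(k) contribution: $3607.22 × 0.053 = $191.18
Pre-tax total = $86.08 + $191.18 = $277.26
Taxable wages = $3607.22 − $277.26 = $3329.96
Federal income tax: $3329.96 × 0.169 = $562.76
City income tax: $3329.96 × 0.0241 = $80.25
Paid family leave insurance: $3607.22 × 0.0064 = $23.09
State disability insurance: $3607.22 × 0.008 = $28.86
Employee stock purchase plan: $206.69
Total deductions = $86.08 + $191.18 + $562.76 + $80.25 + $23.09 + $28.86 + $206.69 = $1178.91
Net pay = $3607.22 − $1178.91 = $2428.31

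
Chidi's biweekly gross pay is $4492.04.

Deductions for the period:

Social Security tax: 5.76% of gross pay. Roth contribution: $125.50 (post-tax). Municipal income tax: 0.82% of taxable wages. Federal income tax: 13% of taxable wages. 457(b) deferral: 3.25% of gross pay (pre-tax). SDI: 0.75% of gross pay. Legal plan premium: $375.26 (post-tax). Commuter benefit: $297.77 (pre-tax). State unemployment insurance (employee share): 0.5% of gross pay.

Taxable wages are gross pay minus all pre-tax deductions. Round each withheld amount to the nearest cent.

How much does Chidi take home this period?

457(b) deferral: $4492.04 × 0.0325 = $145.99
Commuter benefit: $297.77
Pre-tax total = $145.99 + $297.77 = $443.76
Taxable wages = $4492.04 − $443.76 = $4048.28
Federal income tax: $4048.28 × 0.13 = $526.28
Municipal income tax: $4048.28 × 0.0082 = $33.20
SDI: $4492.04 × 0.0075 = $33.69
State unemployment insurance (employee share): $4492.04 × 0.005 = $22.46
Social Security tax: $4492.04 × 0.0576 = $258.74
Legal plan premium: $375.26
Roth contribution: $125.50
Total deductions = $145.99 + $297.77 + $526.28 + $33.20 + $33.69 + $22.46 + $258.74 + $375.26 + $125.50 = $1818.89
Net pay = $4492.04 − $1818.89 = $2673.15

$2673.15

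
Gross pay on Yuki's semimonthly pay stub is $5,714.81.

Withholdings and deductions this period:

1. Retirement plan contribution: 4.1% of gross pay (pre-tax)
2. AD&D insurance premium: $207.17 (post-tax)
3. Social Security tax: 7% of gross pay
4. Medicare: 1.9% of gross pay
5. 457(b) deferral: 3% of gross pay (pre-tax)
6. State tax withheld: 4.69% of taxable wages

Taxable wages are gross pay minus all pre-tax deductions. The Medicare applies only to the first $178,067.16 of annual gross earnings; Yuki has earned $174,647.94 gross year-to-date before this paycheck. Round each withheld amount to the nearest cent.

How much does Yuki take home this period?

$4,387.89

Retirement plan contribution: $5,714.81 × 0.041 = $234.31
457(b) deferral: $5,714.81 × 0.03 = $171.44
Pre-tax total = $234.31 + $171.44 = $405.75
Taxable wages = $5,714.81 − $405.75 = $5,309.06
State tax withheld: $5,309.06 × 0.0469 = $248.99
Medicare: only $178,067.16 − $174,647.94 = $3,419.22 of this check is subject → $3,419.22 × 0.019 = $64.97
Social Security tax: $5,714.81 × 0.07 = $400.04
AD&D insurance premium: $207.17
Total deductions = $234.31 + $171.44 + $248.99 + $64.97 + $400.04 + $207.17 = $1,326.92
Net pay = $5,714.81 − $1,326.92 = $4,387.89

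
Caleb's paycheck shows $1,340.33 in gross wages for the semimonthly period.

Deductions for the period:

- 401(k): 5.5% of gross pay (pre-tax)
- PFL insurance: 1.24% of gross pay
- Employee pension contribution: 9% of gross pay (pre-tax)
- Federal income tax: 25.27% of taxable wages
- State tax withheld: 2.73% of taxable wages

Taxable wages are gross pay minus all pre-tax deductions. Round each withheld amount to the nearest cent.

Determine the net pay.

401(k): $1,340.33 × 0.055 = $73.72
Employee pension contribution: $1,340.33 × 0.09 = $120.63
Pre-tax total = $73.72 + $120.63 = $194.35
Taxable wages = $1,340.33 − $194.35 = $1,145.98
Federal income tax: $1,145.98 × 0.2527 = $289.59
State tax withheld: $1,145.98 × 0.0273 = $31.29
PFL insurance: $1,340.33 × 0.0124 = $16.62
Total deductions = $73.72 + $120.63 + $289.59 + $31.29 + $16.62 = $531.85
Net pay = $1,340.33 − $531.85 = $808.48

$808.48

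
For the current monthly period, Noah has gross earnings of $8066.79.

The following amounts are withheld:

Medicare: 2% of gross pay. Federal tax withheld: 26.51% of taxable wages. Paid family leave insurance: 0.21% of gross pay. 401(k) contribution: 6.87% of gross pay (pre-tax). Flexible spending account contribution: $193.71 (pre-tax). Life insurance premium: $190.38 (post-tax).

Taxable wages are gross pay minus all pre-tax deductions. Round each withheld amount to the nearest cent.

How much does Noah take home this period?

401(k) contribution: $8066.79 × 0.0687 = $554.19
Flexible spending account contribution: $193.71
Pre-tax total = $554.19 + $193.71 = $747.90
Taxable wages = $8066.79 − $747.90 = $7318.89
Federal tax withheld: $7318.89 × 0.2651 = $1940.24
Paid family leave insurance: $8066.79 × 0.0021 = $16.94
Medicare: $8066.79 × 0.02 = $161.34
Life insurance premium: $190.38
Total deductions = $554.19 + $193.71 + $1940.24 + $16.94 + $161.34 + $190.38 = $3056.80
Net pay = $8066.79 − $3056.80 = $5009.99

$5009.99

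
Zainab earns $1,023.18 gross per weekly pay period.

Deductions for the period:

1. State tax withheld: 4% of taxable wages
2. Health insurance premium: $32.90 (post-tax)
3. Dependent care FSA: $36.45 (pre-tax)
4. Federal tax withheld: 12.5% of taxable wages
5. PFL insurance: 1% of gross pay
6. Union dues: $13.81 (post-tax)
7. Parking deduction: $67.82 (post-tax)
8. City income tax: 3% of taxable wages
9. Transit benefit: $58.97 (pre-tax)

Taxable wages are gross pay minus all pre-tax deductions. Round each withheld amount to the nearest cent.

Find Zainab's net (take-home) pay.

$622.09

Transit benefit: $58.97
Dependent care FSA: $36.45
Pre-tax total = $58.97 + $36.45 = $95.42
Taxable wages = $1,023.18 − $95.42 = $927.76
State tax withheld: $927.76 × 0.04 = $37.11
City income tax: $927.76 × 0.03 = $27.83
Federal tax withheld: $927.76 × 0.125 = $115.97
PFL insurance: $1,023.18 × 0.01 = $10.23
Health insurance premium: $32.90
Parking deduction: $67.82
Union dues: $13.81
Total deductions = $58.97 + $36.45 + $37.11 + $27.83 + $115.97 + $10.23 + $32.90 + $67.82 + $13.81 = $401.09
Net pay = $1,023.18 − $401.09 = $622.09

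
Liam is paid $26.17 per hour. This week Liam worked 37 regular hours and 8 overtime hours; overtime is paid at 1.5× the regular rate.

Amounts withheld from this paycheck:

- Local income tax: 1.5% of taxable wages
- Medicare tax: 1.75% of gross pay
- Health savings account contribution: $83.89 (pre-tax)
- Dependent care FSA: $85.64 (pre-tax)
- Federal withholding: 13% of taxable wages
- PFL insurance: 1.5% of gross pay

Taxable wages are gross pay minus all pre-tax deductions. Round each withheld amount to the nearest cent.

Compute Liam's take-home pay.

$909.78

Regular pay: 37 × $26.17 = $968.29
Overtime pay: 8 × $26.17 × 1.5 = $314.04
Gross pay = $968.29 + $314.04 = $1,282.33
Health savings account contribution: $83.89
Dependent care FSA: $85.64
Pre-tax total = $83.89 + $85.64 = $169.53
Taxable wages = $1,282.33 − $169.53 = $1,112.80
Local income tax: $1,112.80 × 0.015 = $16.69
Federal withholding: $1,112.80 × 0.13 = $144.66
PFL insurance: $1,282.33 × 0.015 = $19.23
Medicare tax: $1,282.33 × 0.0175 = $22.44
Total deductions = $83.89 + $85.64 + $16.69 + $144.66 + $19.23 + $22.44 = $372.55
Net pay = $1,282.33 − $372.55 = $909.78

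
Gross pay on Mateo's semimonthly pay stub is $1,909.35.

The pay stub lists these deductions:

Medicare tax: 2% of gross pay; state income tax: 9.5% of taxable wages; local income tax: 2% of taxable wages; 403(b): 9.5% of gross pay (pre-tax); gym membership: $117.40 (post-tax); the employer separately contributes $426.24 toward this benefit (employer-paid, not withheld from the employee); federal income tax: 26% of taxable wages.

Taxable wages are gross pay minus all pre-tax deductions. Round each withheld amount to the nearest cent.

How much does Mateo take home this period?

403(b): $1,909.35 × 0.095 = $181.39
Taxable wages = $1,909.35 − $181.39 = $1,727.96
State income tax: $1,727.96 × 0.095 = $164.16
Local income tax: $1,727.96 × 0.02 = $34.56
Federal income tax: $1,727.96 × 0.26 = $449.27
Medicare tax: $1,909.35 × 0.02 = $38.19
Gym membership: $117.40
(Employer's $426.24 toward gym membership is not withheld from the employee.)
Total deductions = $181.39 + $164.16 + $34.56 + $449.27 + $38.19 + $117.40 = $984.97
Net pay = $1,909.35 − $984.97 = $924.38

$924.38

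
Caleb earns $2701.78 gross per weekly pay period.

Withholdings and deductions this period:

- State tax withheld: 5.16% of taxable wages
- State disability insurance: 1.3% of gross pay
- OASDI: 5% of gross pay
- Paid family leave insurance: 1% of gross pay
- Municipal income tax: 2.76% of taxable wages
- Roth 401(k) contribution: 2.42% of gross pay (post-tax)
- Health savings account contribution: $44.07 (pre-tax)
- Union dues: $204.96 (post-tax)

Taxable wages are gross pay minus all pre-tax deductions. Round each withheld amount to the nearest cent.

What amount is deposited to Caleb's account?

$1979.65

Health savings account contribution: $44.07
Taxable wages = $2701.78 − $44.07 = $2657.71
Municipal income tax: $2657.71 × 0.0276 = $73.35
State tax withheld: $2657.71 × 0.0516 = $137.14
OASDI: $2701.78 × 0.05 = $135.09
State disability insurance: $2701.78 × 0.013 = $35.12
Paid family leave insurance: $2701.78 × 0.01 = $27.02
Roth 401(k) contribution: $2701.78 × 0.0242 = $65.38
Union dues: $204.96
Total deductions = $44.07 + $73.35 + $137.14 + $135.09 + $35.12 + $27.02 + $65.38 + $204.96 = $722.13
Net pay = $2701.78 − $722.13 = $1979.65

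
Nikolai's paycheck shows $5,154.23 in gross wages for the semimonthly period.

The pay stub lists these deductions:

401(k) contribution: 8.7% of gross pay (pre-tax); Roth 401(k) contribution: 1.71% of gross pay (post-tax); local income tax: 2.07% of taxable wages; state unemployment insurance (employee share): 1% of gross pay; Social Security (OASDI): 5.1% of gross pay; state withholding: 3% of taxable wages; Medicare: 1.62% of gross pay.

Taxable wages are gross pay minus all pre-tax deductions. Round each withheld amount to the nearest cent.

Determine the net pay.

$3,981.18

401(k) contribution: $5,154.23 × 0.087 = $448.42
Taxable wages = $5,154.23 − $448.42 = $4,705.81
Local income tax: $4,705.81 × 0.0207 = $97.41
State withholding: $4,705.81 × 0.03 = $141.17
State unemployment insurance (employee share): $5,154.23 × 0.01 = $51.54
Medicare: $5,154.23 × 0.0162 = $83.50
Social Security (OASDI): $5,154.23 × 0.051 = $262.87
Roth 401(k) contribution: $5,154.23 × 0.0171 = $88.14
Total deductions = $448.42 + $97.41 + $141.17 + $51.54 + $83.50 + $262.87 + $88.14 = $1,173.05
Net pay = $5,154.23 − $1,173.05 = $3,981.18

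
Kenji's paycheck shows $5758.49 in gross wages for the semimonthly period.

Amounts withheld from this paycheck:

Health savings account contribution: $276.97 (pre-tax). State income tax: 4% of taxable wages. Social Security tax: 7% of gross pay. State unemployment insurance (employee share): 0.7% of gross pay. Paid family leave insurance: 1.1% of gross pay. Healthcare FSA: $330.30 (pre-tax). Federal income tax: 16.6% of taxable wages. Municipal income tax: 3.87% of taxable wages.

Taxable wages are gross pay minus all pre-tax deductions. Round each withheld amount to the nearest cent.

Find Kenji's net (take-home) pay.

Healthcare FSA: $330.30
Health savings account contribution: $276.97
Pre-tax total = $330.30 + $276.97 = $607.27
Taxable wages = $5758.49 − $607.27 = $5151.22
Federal income tax: $5151.22 × 0.166 = $855.10
State income tax: $5151.22 × 0.04 = $206.05
Municipal income tax: $5151.22 × 0.0387 = $199.35
Social Security tax: $5758.49 × 0.07 = $403.09
Paid family leave insurance: $5758.49 × 0.011 = $63.34
State unemployment insurance (employee share): $5758.49 × 0.007 = $40.31
Total deductions = $330.30 + $276.97 + $855.10 + $206.05 + $199.35 + $403.09 + $63.34 + $40.31 = $2374.51
Net pay = $5758.49 − $2374.51 = $3383.98

$3383.98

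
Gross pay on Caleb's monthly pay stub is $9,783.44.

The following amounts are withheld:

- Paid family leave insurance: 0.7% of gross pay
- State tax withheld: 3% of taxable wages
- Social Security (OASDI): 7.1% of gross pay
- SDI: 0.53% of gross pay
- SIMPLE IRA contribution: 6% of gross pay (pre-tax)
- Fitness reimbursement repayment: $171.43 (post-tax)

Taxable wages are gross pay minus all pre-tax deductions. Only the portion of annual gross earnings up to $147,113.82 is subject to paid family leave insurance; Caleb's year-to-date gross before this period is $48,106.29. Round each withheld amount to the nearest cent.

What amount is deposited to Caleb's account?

$7,934.16

SIMPLE IRA contribution: $9,783.44 × 0.06 = $587.01
Taxable wages = $9,783.44 − $587.01 = $9,196.43
State tax withheld: $9,196.43 × 0.03 = $275.89
Social Security (OASDI): $9,783.44 × 0.071 = $694.62
SDI: $9,783.44 × 0.0053 = $51.85
Paid family leave insurance: cap not yet reached, full $9,783.44 is subject → $9,783.44 × 0.007 = $68.48
Fitness reimbursement repayment: $171.43
Total deductions = $587.01 + $275.89 + $694.62 + $51.85 + $68.48 + $171.43 = $1,849.28
Net pay = $9,783.44 − $1,849.28 = $7,934.16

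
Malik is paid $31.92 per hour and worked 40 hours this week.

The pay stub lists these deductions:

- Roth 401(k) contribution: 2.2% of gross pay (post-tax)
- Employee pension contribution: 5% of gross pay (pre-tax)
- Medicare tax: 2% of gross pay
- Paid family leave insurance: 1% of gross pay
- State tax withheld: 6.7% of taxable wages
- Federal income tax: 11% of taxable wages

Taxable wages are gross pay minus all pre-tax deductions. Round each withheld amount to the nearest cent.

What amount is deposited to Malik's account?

Gross pay: 40 × $31.92 = $1,276.80
Employee pension contribution: $1,276.80 × 0.05 = $63.84
Taxable wages = $1,276.80 − $63.84 = $1,212.96
State tax withheld: $1,212.96 × 0.067 = $81.27
Federal income tax: $1,212.96 × 0.11 = $133.43
Paid family leave insurance: $1,276.80 × 0.01 = $12.77
Medicare tax: $1,276.80 × 0.02 = $25.54
Roth 401(k) contribution: $1,276.80 × 0.022 = $28.09
Total deductions = $63.84 + $81.27 + $133.43 + $12.77 + $25.54 + $28.09 = $344.94
Net pay = $1,276.80 − $344.94 = $931.86

$931.86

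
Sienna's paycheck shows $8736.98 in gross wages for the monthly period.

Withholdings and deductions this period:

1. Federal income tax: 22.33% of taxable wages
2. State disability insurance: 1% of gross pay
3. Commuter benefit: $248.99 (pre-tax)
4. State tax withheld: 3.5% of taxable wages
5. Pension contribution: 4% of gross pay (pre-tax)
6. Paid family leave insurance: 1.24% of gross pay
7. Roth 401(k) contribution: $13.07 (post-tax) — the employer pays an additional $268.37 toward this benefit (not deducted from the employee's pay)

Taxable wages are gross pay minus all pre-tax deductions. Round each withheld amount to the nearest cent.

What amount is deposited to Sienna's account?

$5827.55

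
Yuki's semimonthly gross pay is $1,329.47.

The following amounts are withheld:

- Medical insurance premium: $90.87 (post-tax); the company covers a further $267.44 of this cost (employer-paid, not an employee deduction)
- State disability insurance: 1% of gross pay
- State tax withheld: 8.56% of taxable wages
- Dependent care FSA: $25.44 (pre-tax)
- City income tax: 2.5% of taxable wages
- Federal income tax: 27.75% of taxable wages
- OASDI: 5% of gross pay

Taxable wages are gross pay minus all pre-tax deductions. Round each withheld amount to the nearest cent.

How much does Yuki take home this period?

$627.31

Dependent care FSA: $25.44
Taxable wages = $1,329.47 − $25.44 = $1,304.03
State tax withheld: $1,304.03 × 0.0856 = $111.62
Federal income tax: $1,304.03 × 0.2775 = $361.87
City income tax: $1,304.03 × 0.025 = $32.60
State disability insurance: $1,329.47 × 0.01 = $13.29
OASDI: $1,329.47 × 0.05 = $66.47
Medical insurance premium: $90.87
(Employer's $267.44 toward medical insurance premium is not withheld from the employee.)
Total deductions = $25.44 + $111.62 + $361.87 + $32.60 + $13.29 + $66.47 + $90.87 = $702.16
Net pay = $1,329.47 − $702.16 = $627.31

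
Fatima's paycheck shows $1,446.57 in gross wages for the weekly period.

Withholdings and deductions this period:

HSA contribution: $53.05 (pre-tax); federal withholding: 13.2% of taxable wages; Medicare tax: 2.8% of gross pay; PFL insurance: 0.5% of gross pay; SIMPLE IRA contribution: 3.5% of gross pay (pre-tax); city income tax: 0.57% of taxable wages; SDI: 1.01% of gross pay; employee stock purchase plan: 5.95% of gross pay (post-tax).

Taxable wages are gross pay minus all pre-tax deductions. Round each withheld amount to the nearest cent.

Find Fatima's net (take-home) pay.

$1,009.57

HSA contribution: $53.05
SIMPLE IRA contribution: $1,446.57 × 0.035 = $50.63
Pre-tax total = $53.05 + $50.63 = $103.68
Taxable wages = $1,446.57 − $103.68 = $1,342.89
City income tax: $1,342.89 × 0.0057 = $7.65
Federal withholding: $1,342.89 × 0.132 = $177.26
SDI: $1,446.57 × 0.0101 = $14.61
PFL insurance: $1,446.57 × 0.005 = $7.23
Medicare tax: $1,446.57 × 0.028 = $40.50
Employee stock purchase plan: $1,446.57 × 0.0595 = $86.07
Total deductions = $53.05 + $50.63 + $7.65 + $177.26 + $14.61 + $7.23 + $40.50 + $86.07 = $437.00
Net pay = $1,446.57 − $437.00 = $1,009.57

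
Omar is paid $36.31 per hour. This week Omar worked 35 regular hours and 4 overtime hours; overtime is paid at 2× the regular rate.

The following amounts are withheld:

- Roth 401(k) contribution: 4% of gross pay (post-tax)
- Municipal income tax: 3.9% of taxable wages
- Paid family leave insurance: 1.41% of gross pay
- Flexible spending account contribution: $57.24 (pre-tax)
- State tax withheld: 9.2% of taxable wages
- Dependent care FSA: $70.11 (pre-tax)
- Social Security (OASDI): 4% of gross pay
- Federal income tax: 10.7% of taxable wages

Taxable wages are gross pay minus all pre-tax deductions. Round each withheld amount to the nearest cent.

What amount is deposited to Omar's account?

Regular pay: 35 × $36.31 = $1,270.85
Overtime pay: 4 × $36.31 × 2 = $290.48
Gross pay = $1,270.85 + $290.48 = $1,561.33
Flexible spending account contribution: $57.24
Dependent care FSA: $70.11
Pre-tax total = $57.24 + $70.11 = $127.35
Taxable wages = $1,561.33 − $127.35 = $1,433.98
State tax withheld: $1,433.98 × 0.092 = $131.93
Federal income tax: $1,433.98 × 0.107 = $153.44
Municipal income tax: $1,433.98 × 0.039 = $55.93
Paid family leave insurance: $1,561.33 × 0.0141 = $22.01
Social Security (OASDI): $1,561.33 × 0.04 = $62.45
Roth 401(k) contribution: $1,561.33 × 0.04 = $62.45
Total deductions = $57.24 + $70.11 + $131.93 + $153.44 + $55.93 + $22.01 + $62.45 + $62.45 = $615.56
Net pay = $1,561.33 − $615.56 = $945.77

$945.77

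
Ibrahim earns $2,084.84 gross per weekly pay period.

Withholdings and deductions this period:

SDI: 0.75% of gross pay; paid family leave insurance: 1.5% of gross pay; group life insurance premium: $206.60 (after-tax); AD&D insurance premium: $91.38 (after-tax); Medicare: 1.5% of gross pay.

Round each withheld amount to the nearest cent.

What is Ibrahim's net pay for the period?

$1,708.68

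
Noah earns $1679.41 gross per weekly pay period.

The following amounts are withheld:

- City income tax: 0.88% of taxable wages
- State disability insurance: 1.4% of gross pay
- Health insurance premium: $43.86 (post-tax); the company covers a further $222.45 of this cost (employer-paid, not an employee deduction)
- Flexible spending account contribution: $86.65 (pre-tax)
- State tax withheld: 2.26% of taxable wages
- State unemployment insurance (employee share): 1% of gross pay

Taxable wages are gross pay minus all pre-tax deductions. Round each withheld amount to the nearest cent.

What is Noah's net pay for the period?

$1458.58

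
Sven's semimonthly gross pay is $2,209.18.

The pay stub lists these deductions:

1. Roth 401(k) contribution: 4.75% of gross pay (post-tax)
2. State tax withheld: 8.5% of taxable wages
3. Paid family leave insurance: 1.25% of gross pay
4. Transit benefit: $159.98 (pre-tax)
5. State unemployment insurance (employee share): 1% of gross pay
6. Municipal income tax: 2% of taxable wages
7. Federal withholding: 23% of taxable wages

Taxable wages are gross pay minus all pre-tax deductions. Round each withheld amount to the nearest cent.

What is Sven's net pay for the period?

Transit benefit: $159.98
Taxable wages = $2,209.18 − $159.98 = $2,049.20
State tax withheld: $2,049.20 × 0.085 = $174.18
Federal withholding: $2,049.20 × 0.23 = $471.32
Municipal income tax: $2,049.20 × 0.02 = $40.98
Paid family leave insurance: $2,209.18 × 0.0125 = $27.61
State unemployment insurance (employee share): $2,209.18 × 0.01 = $22.09
Roth 401(k) contribution: $2,209.18 × 0.0475 = $104.94
Total deductions = $159.98 + $174.18 + $471.32 + $40.98 + $27.61 + $22.09 + $104.94 = $1,001.10
Net pay = $2,209.18 − $1,001.10 = $1,208.08

$1,208.08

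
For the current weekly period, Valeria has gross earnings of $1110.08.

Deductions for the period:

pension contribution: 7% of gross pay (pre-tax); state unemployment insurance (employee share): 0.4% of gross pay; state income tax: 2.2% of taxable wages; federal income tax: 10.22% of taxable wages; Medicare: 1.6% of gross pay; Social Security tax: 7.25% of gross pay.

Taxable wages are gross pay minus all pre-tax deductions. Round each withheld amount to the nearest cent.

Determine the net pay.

$801.47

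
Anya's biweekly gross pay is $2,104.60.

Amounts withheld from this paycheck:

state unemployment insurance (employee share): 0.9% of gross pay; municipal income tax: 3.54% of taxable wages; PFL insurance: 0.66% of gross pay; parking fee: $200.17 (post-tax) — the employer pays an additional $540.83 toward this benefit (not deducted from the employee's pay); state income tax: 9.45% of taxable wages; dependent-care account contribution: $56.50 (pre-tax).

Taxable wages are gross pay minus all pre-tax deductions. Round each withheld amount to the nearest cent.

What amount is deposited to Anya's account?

Dependent-care account contribution: $56.50
Taxable wages = $2,104.60 − $56.50 = $2,048.10
State income tax: $2,048.10 × 0.0945 = $193.55
Municipal income tax: $2,048.10 × 0.0354 = $72.50
State unemployment insurance (employee share): $2,104.60 × 0.009 = $18.94
PFL insurance: $2,104.60 × 0.0066 = $13.89
Parking fee: $200.17
(Employer's $540.83 toward parking fee is not withheld from the employee.)
Total deductions = $56.50 + $193.55 + $72.50 + $18.94 + $13.89 + $200.17 = $555.55
Net pay = $2,104.60 − $555.55 = $1,549.05

$1,549.05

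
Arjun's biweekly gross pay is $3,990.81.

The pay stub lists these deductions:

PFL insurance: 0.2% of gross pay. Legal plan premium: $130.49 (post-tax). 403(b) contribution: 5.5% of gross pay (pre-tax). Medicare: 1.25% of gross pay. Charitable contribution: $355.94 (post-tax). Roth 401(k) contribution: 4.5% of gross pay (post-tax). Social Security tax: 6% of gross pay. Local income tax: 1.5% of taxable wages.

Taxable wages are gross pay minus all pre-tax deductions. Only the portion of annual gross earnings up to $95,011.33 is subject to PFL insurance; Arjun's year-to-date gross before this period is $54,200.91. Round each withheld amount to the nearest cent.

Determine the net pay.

403(b) contribution: $3,990.81 × 0.055 = $219.49
Taxable wages = $3,990.81 − $219.49 = $3,771.32
Local income tax: $3,771.32 × 0.015 = $56.57
Medicare: $3,990.81 × 0.0125 = $49.89
PFL insurance: cap not yet reached, full $3,990.81 is subject → $3,990.81 × 0.002 = $7.98
Social Security tax: $3,990.81 × 0.06 = $239.45
Legal plan premium: $130.49
Roth 401(k) contribution: $3,990.81 × 0.045 = $179.59
Charitable contribution: $355.94
Total deductions = $219.49 + $56.57 + $49.89 + $7.98 + $239.45 + $130.49 + $179.59 + $355.94 = $1,239.40
Net pay = $3,990.81 − $1,239.40 = $2,751.41

$2,751.41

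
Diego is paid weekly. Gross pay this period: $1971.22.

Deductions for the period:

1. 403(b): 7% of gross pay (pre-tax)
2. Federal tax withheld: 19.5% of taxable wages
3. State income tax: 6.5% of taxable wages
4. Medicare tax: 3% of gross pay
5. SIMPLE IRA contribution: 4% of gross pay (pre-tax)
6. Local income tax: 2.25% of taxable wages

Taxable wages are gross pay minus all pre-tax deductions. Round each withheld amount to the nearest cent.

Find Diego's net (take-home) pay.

$1199.64

SIMPLE IRA contribution: $1971.22 × 0.04 = $78.85
403(b): $1971.22 × 0.07 = $137.99
Pre-tax total = $78.85 + $137.99 = $216.84
Taxable wages = $1971.22 − $216.84 = $1754.38
State income tax: $1754.38 × 0.065 = $114.03
Local income tax: $1754.38 × 0.0225 = $39.47
Federal tax withheld: $1754.38 × 0.195 = $342.10
Medicare tax: $1971.22 × 0.03 = $59.14
Total deductions = $78.85 + $137.99 + $114.03 + $39.47 + $342.10 + $59.14 = $771.58
Net pay = $1971.22 − $771.58 = $1199.64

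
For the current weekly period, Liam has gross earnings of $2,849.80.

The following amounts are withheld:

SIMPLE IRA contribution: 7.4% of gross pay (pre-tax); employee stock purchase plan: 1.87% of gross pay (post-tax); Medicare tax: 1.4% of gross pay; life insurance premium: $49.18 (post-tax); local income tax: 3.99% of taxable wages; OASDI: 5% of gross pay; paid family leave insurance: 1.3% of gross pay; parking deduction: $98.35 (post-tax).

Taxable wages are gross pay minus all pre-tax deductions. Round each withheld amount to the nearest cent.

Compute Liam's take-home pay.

SIMPLE IRA contribution: $2,849.80 × 0.074 = $210.89
Taxable wages = $2,849.80 − $210.89 = $2,638.91
Local income tax: $2,638.91 × 0.0399 = $105.29
Medicare tax: $2,849.80 × 0.014 = $39.90
Paid family leave insurance: $2,849.80 × 0.013 = $37.05
OASDI: $2,849.80 × 0.05 = $142.49
Life insurance premium: $49.18
Employee stock purchase plan: $2,849.80 × 0.0187 = $53.29
Parking deduction: $98.35
Total deductions = $210.89 + $105.29 + $39.90 + $37.05 + $142.49 + $49.18 + $53.29 + $98.35 = $736.44
Net pay = $2,849.80 − $736.44 = $2,113.36

$2,113.36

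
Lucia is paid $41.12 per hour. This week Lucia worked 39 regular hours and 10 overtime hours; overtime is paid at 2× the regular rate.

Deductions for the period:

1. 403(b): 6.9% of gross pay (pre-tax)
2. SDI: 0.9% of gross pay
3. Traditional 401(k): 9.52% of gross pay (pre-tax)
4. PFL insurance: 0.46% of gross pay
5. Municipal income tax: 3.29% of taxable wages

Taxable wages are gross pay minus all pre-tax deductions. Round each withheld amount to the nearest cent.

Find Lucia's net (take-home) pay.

$1,928.02

Regular pay: 39 × $41.12 = $1,603.68
Overtime pay: 10 × $41.12 × 2 = $822.40
Gross pay = $1,603.68 + $822.40 = $2,426.08
Traditional 401(k): $2,426.08 × 0.0952 = $230.96
403(b): $2,426.08 × 0.069 = $167.40
Pre-tax total = $230.96 + $167.40 = $398.36
Taxable wages = $2,426.08 − $398.36 = $2,027.72
Municipal income tax: $2,027.72 × 0.0329 = $66.71
PFL insurance: $2,426.08 × 0.0046 = $11.16
SDI: $2,426.08 × 0.009 = $21.83
Total deductions = $230.96 + $167.40 + $66.71 + $11.16 + $21.83 = $498.06
Net pay = $2,426.08 − $498.06 = $1,928.02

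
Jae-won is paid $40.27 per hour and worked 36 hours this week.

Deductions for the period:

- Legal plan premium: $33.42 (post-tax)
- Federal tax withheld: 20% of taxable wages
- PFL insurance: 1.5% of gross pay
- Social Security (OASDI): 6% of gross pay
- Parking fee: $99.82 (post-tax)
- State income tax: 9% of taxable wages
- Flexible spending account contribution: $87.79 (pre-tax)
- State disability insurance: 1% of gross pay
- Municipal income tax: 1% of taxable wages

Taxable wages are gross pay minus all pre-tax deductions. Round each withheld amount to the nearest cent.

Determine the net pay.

Gross pay: 36 × $40.27 = $1449.72
Flexible spending account contribution: $87.79
Taxable wages = $1449.72 − $87.79 = $1361.93
State income tax: $1361.93 × 0.09 = $122.57
Municipal income tax: $1361.93 × 0.01 = $13.62
Federal tax withheld: $1361.93 × 0.2 = $272.39
PFL insurance: $1449.72 × 0.015 = $21.75
Social Security (OASDI): $1449.72 × 0.06 = $86.98
State disability insurance: $1449.72 × 0.01 = $14.50
Legal plan premium: $33.42
Parking fee: $99.82
Total deductions = $87.79 + $122.57 + $13.62 + $272.39 + $21.75 + $86.98 + $14.50 + $33.42 + $99.82 = $752.84
Net pay = $1449.72 − $752.84 = $696.88

$696.88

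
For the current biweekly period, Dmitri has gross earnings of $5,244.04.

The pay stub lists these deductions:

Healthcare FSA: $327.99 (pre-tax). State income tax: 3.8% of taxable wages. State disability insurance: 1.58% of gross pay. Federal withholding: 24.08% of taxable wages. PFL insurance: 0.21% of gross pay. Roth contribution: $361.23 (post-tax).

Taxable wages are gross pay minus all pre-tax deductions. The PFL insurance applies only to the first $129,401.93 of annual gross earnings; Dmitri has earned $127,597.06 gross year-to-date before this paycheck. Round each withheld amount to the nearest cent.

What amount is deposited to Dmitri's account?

Healthcare FSA: $327.99
Taxable wages = $5,244.04 − $327.99 = $4,916.05
Federal withholding: $4,916.05 × 0.2408 = $1,183.78
State income tax: $4,916.05 × 0.038 = $186.81
State disability insurance: $5,244.04 × 0.0158 = $82.86
PFL insurance: only $129,401.93 − $127,597.06 = $1,804.87 of this check is subject → $1,804.87 × 0.0021 = $3.79
Roth contribution: $361.23
Total deductions = $327.99 + $1,183.78 + $186.81 + $82.86 + $3.79 + $361.23 = $2,146.46
Net pay = $5,244.04 − $2,146.46 = $3,097.58

$3,097.58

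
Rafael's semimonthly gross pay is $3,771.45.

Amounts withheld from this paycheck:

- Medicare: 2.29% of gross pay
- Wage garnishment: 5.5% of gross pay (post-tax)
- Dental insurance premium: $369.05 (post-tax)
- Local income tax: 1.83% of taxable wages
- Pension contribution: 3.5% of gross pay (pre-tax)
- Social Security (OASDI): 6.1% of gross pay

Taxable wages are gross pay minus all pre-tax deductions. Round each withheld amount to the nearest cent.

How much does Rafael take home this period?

Pension contribution: $3,771.45 × 0.035 = $132.00
Taxable wages = $3,771.45 − $132.00 = $3,639.45
Local income tax: $3,639.45 × 0.0183 = $66.60
Social Security (OASDI): $3,771.45 × 0.061 = $230.06
Medicare: $3,771.45 × 0.0229 = $86.37
Wage garnishment: $3,771.45 × 0.055 = $207.43
Dental insurance premium: $369.05
Total deductions = $132.00 + $66.60 + $230.06 + $86.37 + $207.43 + $369.05 = $1,091.51
Net pay = $3,771.45 − $1,091.51 = $2,679.94

$2,679.94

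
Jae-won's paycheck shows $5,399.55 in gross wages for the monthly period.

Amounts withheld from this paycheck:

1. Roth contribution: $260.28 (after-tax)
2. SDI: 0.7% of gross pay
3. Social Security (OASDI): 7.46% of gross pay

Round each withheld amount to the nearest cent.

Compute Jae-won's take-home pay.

$4,698.66

Social Security (OASDI): $5,399.55 × 0.0746 = $402.81
SDI: $5,399.55 × 0.007 = $37.80
Roth contribution: $260.28
Total deductions = $402.81 + $37.80 + $260.28 = $700.89
Net pay = $5,399.55 − $700.89 = $4,698.66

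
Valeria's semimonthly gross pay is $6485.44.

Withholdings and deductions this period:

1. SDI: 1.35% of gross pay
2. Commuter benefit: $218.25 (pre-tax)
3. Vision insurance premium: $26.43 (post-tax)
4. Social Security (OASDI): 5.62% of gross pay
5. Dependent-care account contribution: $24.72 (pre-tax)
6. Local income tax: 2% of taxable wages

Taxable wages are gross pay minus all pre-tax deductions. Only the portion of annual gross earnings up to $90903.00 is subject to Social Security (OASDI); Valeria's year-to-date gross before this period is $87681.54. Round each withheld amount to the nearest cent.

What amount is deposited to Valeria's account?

$5822.59

Commuter benefit: $218.25
Dependent-care account contribution: $24.72
Pre-tax total = $218.25 + $24.72 = $242.97
Taxable wages = $6485.44 − $242.97 = $6242.47
Local income tax: $6242.47 × 0.02 = $124.85
SDI: $6485.44 × 0.0135 = $87.55
Social Security (OASDI): only $90903.00 − $87681.54 = $3221.46 of this check is subject → $3221.46 × 0.0562 = $181.05
Vision insurance premium: $26.43
Total deductions = $218.25 + $24.72 + $124.85 + $87.55 + $181.05 + $26.43 = $662.85
Net pay = $6485.44 − $662.85 = $5822.59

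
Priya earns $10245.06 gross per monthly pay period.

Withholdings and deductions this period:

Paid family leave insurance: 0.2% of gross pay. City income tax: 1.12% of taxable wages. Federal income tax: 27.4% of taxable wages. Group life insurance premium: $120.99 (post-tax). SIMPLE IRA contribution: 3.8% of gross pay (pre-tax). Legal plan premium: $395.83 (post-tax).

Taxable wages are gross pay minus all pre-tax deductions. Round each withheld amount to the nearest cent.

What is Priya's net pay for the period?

$6507.58

SIMPLE IRA contribution: $10245.06 × 0.038 = $389.31
Taxable wages = $10245.06 − $389.31 = $9855.75
Federal income tax: $9855.75 × 0.274 = $2700.48
City income tax: $9855.75 × 0.0112 = $110.38
Paid family leave insurance: $10245.06 × 0.002 = $20.49
Legal plan premium: $395.83
Group life insurance premium: $120.99
Total deductions = $389.31 + $2700.48 + $110.38 + $20.49 + $395.83 + $120.99 = $3737.48
Net pay = $10245.06 − $3737.48 = $6507.58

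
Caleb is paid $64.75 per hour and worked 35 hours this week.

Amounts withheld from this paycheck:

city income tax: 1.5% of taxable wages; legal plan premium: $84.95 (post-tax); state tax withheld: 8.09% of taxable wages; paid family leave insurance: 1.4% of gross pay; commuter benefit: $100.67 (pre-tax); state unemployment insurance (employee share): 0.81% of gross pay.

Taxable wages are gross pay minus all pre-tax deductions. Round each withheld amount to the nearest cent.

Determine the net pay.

$1822.86

Gross pay: 35 × $64.75 = $2266.25
Commuter benefit: $100.67
Taxable wages = $2266.25 − $100.67 = $2165.58
City income tax: $2165.58 × 0.015 = $32.48
State tax withheld: $2165.58 × 0.0809 = $175.20
Paid family leave insurance: $2266.25 × 0.014 = $31.73
State unemployment insurance (employee share): $2266.25 × 0.0081 = $18.36
Legal plan premium: $84.95
Total deductions = $100.67 + $32.48 + $175.20 + $31.73 + $18.36 + $84.95 = $443.39
Net pay = $2266.25 − $443.39 = $1822.86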